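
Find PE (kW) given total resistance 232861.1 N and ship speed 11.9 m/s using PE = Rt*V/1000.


Formula: PE = Rt * V / 1000 (kW)
Step 1 — PE (W) = 232861.1 * 11.9 = 2771047.09 W
Step 2 — PE (kW) = 2771047.09 / 1000 ≈ 2771.0 kW (5 s.f.)

2771.0 kW


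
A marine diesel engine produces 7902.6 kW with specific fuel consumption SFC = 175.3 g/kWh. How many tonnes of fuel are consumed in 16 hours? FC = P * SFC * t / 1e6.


Formula: FC (tonnes) = P * SFC * t / 1,000,000
Step 1 — P * SFC * t = 7902.6 * 175.3 * 16 = 22165212.48 g
Step 2 — FC (tonnes) = 22165212.48 / 1,000,000 ≈ 22.165 tonnes (5 s.f.)

22.165 tonnes


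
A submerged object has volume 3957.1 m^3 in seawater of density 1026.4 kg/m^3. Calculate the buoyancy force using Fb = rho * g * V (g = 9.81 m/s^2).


Formula: Fb = rho * g * V
Substituting: Fb = 1026.4 * 9.81 * 3957.1
Intermediate: 1026.4 * 9.81 = 10068.984
Result: Fb = 10068.984 * 3957.1 ≈ 39844000 N (5 s.f.)

39844000 N


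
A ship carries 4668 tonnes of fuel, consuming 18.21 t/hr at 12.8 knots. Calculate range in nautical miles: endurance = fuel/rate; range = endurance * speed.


Formula: endurance = fuel / rate; range = endurance * speed
Step 1 — endurance = 4668 / 18.21 = 256.3427 hours
Step 2 — range = 256.3427 * 12.8 ≈ 3281.2 nautical miles (5 s.f.)

3281.2 NM


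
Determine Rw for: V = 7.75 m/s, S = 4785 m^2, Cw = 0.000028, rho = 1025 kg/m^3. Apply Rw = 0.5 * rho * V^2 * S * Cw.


Formula: Rw = 0.5 * rho * V^2 * S * Cw
Step 1 — V^2 = 7.75^2 = 60.0625
Step 2 — 0.5 * rho * V^2 = 0.5 * 1025 * 60.0625 = 30782.03125
Step 3 — Rw = 30782.03125 * 4785 * 0.000028 ≈ 4124.2 N (5 s.f.)

4124.2 N


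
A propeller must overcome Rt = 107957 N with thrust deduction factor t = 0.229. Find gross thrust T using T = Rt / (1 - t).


Formula: T = Rt / (1 - t)
Step 1 — (1 - t) = 1 - 0.229 = 0.771
Step 2 — T = 107957 / 0.771 ≈ 140020 N (5 s.f.)

140020 N


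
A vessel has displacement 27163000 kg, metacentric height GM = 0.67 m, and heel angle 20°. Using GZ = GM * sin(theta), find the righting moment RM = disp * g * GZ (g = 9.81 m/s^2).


Formula: GZ = GM * sin(theta); RM = disp * g * GZ
Step 1 — GZ = 0.67 * sin(20°) = 0.67 * 0.34202 = 0.229153 m
Step 2 — RM = 27163000 * 9.81 * 0.229153 ≈ 61062000 N·m (5 s.f.)

61062000 N·m


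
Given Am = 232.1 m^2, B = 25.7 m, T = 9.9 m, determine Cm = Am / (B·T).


Formula: Cm = Am / (B * T)
Step 1 — B * T = 25.7 * 9.9 = 254.43 m^2
Step 2 — Cm = 232.1 / 254.43 ≈ 0.91224 (5 s.f.)

0.91224


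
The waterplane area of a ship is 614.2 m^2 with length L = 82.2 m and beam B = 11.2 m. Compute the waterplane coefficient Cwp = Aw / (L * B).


Formula: Cwp = Aw / (L * B)
Step 1 — L * B = 82.2 * 11.2 = 920.64 m^2
Step 2 — Cwp = 614.2 / 920.64 ≈ 0.66714 (5 s.f.)

0.66714


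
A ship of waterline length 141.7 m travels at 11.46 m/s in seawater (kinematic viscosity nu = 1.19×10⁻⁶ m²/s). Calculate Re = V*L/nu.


Formula: Re = V * L / nu
Step 1 — V * L = 11.46 * 141.7 = 1623.882 m^2/s
Step 2 — Re = 1623.882 / 1.19e-6 = 1.36e+09

1.36e+09


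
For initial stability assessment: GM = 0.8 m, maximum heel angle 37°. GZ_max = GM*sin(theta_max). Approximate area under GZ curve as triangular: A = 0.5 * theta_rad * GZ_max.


Formula: GZ_max = GM * sin(theta); Area = 0.5 * theta_rad * GZ_max
Step 1 — GZ_max = 0.8 * sin(37°) = 0.8 * 0.601815 = 0.481452 m
Step 2 — theta_rad = 37 * pi/180 = 0.645772 rad
Step 3 — Area = 0.5 * 0.645772 * 0.481452 ≈ 0.15545 m·rad (5 s.f.)

0.15545 m·rad


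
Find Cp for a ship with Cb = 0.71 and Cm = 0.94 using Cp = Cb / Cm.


Formula: Cp = Cb / Cm
Substituting: Cp = 0.71 / 0.94
Result: Cp ≈ 0.75532 (5 s.f.)

0.75532


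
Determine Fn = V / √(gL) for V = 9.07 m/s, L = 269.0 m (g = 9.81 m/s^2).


Formula: Fn = V / sqrt(g * L)
Step 1 — g * L = 9.81 * 269.0 = 2638.89
Step 2 — sqrt(g * L) = sqrt(2638.89) = 51.370128
Step 3 — Fn = 9.07 / 51.370128 ≈ 0.17656 (5 s.f.)

0.17656


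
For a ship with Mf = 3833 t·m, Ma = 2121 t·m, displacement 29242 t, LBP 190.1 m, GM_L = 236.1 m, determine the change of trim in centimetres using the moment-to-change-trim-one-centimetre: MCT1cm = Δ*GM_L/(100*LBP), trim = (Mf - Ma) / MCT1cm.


Formula: net trimming moment = Mf - Ma; MCT1cm = Δ*GM_L/(100*LBP); trim = net moment / MCT1cm
Step 1 — net trimming moment = 3833 - 2121 = 1712 t·m
Step 2 — MCT1cm = 29242 * 236.1 / (100 * 190.1) = 363.1792 t·m/cm
Step 3 — trim = 1712 / 363.1792 ≈ 4.7139 cm (5 s.f.)

4.7139 cm


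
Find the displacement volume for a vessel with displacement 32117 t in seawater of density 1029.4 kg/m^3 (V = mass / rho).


Formula: V = mass / rho
Step 1 — convert tonnes to kg: 32117 t * 1000 = 32117000 kg
Step 2 — V = 32117000 / 1029.4 ≈ 31200 m^3 (5 s.f.)

31200 m^3


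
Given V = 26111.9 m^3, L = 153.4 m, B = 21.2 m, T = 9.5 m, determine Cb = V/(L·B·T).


Formula: Cb = V / (L * B * T)
Step 1 — L * B * T = 153.4 * 21.2 * 9.5 = 30894.76 m^3
Step 2 — Cb = 26111.9 / 30894.76 ≈ 0.84519 (5 s.f.)

0.84519


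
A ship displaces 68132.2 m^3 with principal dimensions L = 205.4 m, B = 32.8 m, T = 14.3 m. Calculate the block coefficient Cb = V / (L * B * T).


Formula: Cb = V / (L * B * T)
Step 1 — L * B * T = 205.4 * 32.8 * 14.3 = 96340.816 m^3
Step 2 — Cb = 68132.2 / 96340.816 ≈ 0.70720 (5 s.f.)

0.70720


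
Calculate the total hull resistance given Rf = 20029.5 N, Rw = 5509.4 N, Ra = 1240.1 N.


Formula: Rt = Rf + Rw + Ra
Substituting: Rt = 20029.5 + 5509.4 + 1240.1
Result: Rt = 26779.0 N

26779.0 N


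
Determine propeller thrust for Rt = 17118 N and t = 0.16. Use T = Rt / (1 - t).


Formula: T = Rt / (1 - t)
Step 1 — (1 - t) = 1 - 0.16 = 0.84
Step 2 — T = 17118 / 0.84 ≈ 20379 N (5 s.f.)

20379 N


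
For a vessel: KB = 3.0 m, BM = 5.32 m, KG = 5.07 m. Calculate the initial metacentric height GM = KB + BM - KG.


Formula: GM = KB + BM - KG
Step 1 — KM = KB + BM = 3.0 + 5.32 = 8.32 m
Step 2 — GM = KM - KG = 8.32 - 5.07 = 3.25 m

3.25 m


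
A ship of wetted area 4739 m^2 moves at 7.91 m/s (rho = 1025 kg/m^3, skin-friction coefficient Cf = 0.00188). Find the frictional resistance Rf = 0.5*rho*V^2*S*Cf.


Formula: Rf = 0.5 * rho * V^2 * S * Cf
Step 1 — V^2 = 7.91^2 = 62.5681
Step 2 — 0.5 * rho * V^2 = 0.5 * 1025 * 62.5681 = 32066.15125
Step 3 — Rf = 32066.15125 * 4739 * 0.00188 ≈ 285690 N (5 s.f.)

285690 N


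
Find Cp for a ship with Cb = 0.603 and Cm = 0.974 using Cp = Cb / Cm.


Formula: Cp = Cb / Cm
Substituting: Cp = 0.603 / 0.974
Result: Cp ≈ 0.61910 (5 s.f.)

0.61910


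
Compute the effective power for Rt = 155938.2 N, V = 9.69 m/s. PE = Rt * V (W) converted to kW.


Formula: PE = Rt * V / 1000 (kW)
Step 1 — PE (W) = 155938.2 * 9.69 = 1511041.158 W
Step 2 — PE (kW) = 1511041.158 / 1000 ≈ 1511.0 kW (5 s.f.)

1511.0 kW


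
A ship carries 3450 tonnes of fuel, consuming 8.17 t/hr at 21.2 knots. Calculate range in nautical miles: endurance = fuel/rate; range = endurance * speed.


Formula: endurance = fuel / rate; range = endurance * speed
Step 1 — endurance = 3450 / 8.17 = 422.2766 hours
Step 2 — range = 422.2766 * 21.2 ≈ 8952.3 nautical miles (5 s.f.)

8952.3 NM


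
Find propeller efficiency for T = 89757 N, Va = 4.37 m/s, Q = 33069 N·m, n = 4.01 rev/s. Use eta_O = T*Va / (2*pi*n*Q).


Formula: eta = T * Va / (2 * pi * n * Q)
Step 1 — numerator = T * Va = 89757 * 4.37 = 392238.09
Step 2 — 2 * pi * n = 2 * pi * 4.01 = 25.195573
Step 3 — denominator = 25.195573 * 33069 = 833192.4
Step 4 — eta = 392238.09 / 833192.4 ≈ 0.47077 (5 s.f.)

0.47077


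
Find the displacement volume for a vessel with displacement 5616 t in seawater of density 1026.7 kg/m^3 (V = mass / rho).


Formula: V = mass / rho
Step 1 — convert tonnes to kg: 5616 t * 1000 = 5616000 kg
Step 2 — V = 5616000 / 1026.7 ≈ 5470.0 m^3 (5 s.f.)

5470.0 m^3


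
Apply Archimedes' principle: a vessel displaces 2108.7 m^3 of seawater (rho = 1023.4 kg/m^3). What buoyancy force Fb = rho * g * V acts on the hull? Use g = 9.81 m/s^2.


Formula: Fb = rho * g * V
Substituting: Fb = 1023.4 * 9.81 * 2108.7
Intermediate: 1023.4 * 9.81 = 10039.554
Result: Fb = 10039.554 * 2108.7 ≈ 21170000 N (5 s.f.)

21170000 N


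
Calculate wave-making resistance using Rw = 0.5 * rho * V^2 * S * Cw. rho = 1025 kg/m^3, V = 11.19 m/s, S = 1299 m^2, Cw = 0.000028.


Formula: Rw = 0.5 * rho * V^2 * S * Cw
Step 1 — V^2 = 11.19^2 = 125.2161
Step 2 — 0.5 * rho * V^2 = 0.5 * 1025 * 125.2161 = 64173.25125
Step 3 — Rw = 64173.25125 * 1299 * 0.000028 ≈ 2334.1 N (5 s.f.)

2334.1 N


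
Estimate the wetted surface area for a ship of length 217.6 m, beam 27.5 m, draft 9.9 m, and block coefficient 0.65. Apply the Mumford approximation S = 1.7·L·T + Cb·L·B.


Formula: S = 1.7*L*T + V/T with V = Cb*L*B*T, i.e. S = L * (1.7*T + Cb*B)
Step 1 — 1.7*T = 1.7 * 9.9 = 16.83 m
Step 2 — Cb*B = 0.65 * 27.5 = 17.875 m
Step 3 — 1.7*T + Cb*B = 16.83 + 17.875 = 34.705 m
Step 4 — S = 217.6 * 34.705 ≈ 7551.8 m^2 (5 s.f.)

7551.8 m^2


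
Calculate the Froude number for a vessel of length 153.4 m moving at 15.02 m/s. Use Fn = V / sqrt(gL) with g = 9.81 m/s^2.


Formula: Fn = V / sqrt(g * L)
Step 1 — g * L = 9.81 * 153.4 = 1504.854
Step 2 — sqrt(g * L) = sqrt(1504.854) = 38.792448
Step 3 — Fn = 15.02 / 38.792448 ≈ 0.38719 (5 s.f.)

0.38719


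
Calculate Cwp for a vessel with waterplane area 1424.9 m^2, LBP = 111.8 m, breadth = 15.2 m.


Formula: Cwp = Aw / (L * B)
Step 1 — L * B = 111.8 * 15.2 = 1699.36 m^2
Step 2 — Cwp = 1424.9 / 1699.36 ≈ 0.83849 (5 s.f.)

0.83849


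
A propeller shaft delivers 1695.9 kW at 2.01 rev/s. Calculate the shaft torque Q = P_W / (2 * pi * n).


Formula: Q = P_W / (2 * pi * n)
Step 1 — P_W = 1695.9 kW * 1000 = 1695900.0 W
Step 2 — 2 * pi * n = 2 * pi * 2.01 = 12.629202
Step 3 — Q = 1695900.0 / 12.629202 ≈ 134280 N·m (5 s.f.)

134280 N·m


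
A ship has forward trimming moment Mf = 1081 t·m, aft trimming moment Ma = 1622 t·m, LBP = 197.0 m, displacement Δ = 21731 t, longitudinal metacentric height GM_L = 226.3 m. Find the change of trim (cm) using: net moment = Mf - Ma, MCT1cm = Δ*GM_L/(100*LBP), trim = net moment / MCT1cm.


Formula: net trimming moment = Mf - Ma; MCT1cm = Δ*GM_L/(100*LBP); trim = net moment / MCT1cm
Step 1 — net trimming moment = 1081 - 1622 = -541 t·m
Step 2 — MCT1cm = 21731 * 226.3 / (100 * 197.0) = 249.6307 t·m/cm
Step 3 — trim = -541 / 249.6307 ≈ -2.1672 cm (5 s.f.)

-2.1672 cm


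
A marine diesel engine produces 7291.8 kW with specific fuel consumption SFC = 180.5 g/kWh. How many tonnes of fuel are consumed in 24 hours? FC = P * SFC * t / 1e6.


Formula: FC (tonnes) = P * SFC * t / 1,000,000
Step 1 — P * SFC * t = 7291.8 * 180.5 * 24 = 31588077.6 g
Step 2 — FC (tonnes) = 31588077.6 / 1,000,000 ≈ 31.588 tonnes (5 s.f.)

31.588 tonnes


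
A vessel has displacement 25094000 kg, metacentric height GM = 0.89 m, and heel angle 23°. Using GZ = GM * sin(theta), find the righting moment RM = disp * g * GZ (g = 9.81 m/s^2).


Formula: GZ = GM * sin(theta); RM = disp * g * GZ
Step 1 — GZ = 0.89 * sin(23°) = 0.89 * 0.390731 = 0.347751 m
Step 2 — RM = 25094000 * 9.81 * 0.347751 ≈ 85607000 N·m (5 s.f.)

85607000 N·m


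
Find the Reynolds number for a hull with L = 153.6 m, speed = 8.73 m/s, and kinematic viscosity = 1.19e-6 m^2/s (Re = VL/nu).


Formula: Re = V * L / nu
Step 1 — V * L = 8.73 * 153.6 = 1340.928 m^2/s
Step 2 — Re = 1340.928 / 1.19e-6 = 1.13e+09

1.13e+09


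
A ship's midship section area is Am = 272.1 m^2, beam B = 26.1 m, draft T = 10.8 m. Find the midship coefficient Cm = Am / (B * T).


Formula: Cm = Am / (B * T)
Step 1 — B * T = 26.1 * 10.8 = 281.88 m^2
Step 2 — Cm = 272.1 / 281.88 ≈ 0.96530 (5 s.f.)

0.96530


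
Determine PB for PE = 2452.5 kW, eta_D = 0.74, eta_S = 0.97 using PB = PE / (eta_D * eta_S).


Formula: PB = PE / (eta_D * eta_S)
Step 1 — combined efficiency = eta_D * eta_S = 0.74 * 0.97 = 0.7178
Step 2 — PB = 2452.5 / 0.7178 ≈ 3416.7 kW (5 s.f.)

3416.7 kW


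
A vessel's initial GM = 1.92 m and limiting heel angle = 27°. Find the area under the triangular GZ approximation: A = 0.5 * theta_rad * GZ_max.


Formula: GZ_max = GM * sin(theta); Area = 0.5 * theta_rad * GZ_max
Step 1 — GZ_max = 1.92 * sin(27°) = 1.92 * 0.45399 = 0.871661 m
Step 2 — theta_rad = 27 * pi/180 = 0.471239 rad
Step 3 — Area = 0.5 * 0.471239 * 0.871661 ≈ 0.20538 m·rad (5 s.f.)

0.20538 m·rad


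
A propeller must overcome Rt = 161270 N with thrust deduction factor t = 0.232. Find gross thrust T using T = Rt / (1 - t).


Formula: T = Rt / (1 - t)
Step 1 — (1 - t) = 1 - 0.232 = 0.768
Step 2 — T = 161270 / 0.768 ≈ 209990 N (5 s.f.)

209990 N


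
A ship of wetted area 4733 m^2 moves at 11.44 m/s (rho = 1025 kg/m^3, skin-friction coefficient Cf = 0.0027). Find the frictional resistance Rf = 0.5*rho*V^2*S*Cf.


Formula: Rf = 0.5 * rho * V^2 * S * Cf
Step 1 — V^2 = 11.44^2 = 130.8736
Step 2 — 0.5 * rho * V^2 = 0.5 * 1025 * 130.8736 = 67072.72
Step 3 — Rf = 67072.72 * 4733 * 0.0027 ≈ 857130 N (5 s.f.)

857130 N


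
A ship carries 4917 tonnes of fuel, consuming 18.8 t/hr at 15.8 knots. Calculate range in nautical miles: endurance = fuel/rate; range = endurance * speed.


Formula: endurance = fuel / rate; range = endurance * speed
Step 1 — endurance = 4917 / 18.8 = 261.5426 hours
Step 2 — range = 261.5426 * 15.8 ≈ 4132.4 nautical miles (5 s.f.)

4132.4 NM


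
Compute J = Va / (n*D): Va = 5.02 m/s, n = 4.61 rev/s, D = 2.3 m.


Formula: J = Va / (n * D)
Step 1 — n * D = 4.61 * 2.3 = 10.603
Step 2 — J = 5.02 / 10.603 ≈ 0.47345 (5 s.f.)

0.47345


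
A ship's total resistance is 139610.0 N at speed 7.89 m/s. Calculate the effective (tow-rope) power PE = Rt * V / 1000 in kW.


Formula: PE = Rt * V / 1000 (kW)
Step 1 — PE (W) = 139610.0 * 7.89 = 1101522.9 W
Step 2 — PE (kW) = 1101522.9 / 1000 ≈ 1101.5 kW (5 s.f.)

1101.5 kW


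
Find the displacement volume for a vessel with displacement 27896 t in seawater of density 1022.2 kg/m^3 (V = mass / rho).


Formula: V = mass / rho
Step 1 — convert tonnes to kg: 27896 t * 1000 = 27896000 kg
Step 2 — V = 27896000 / 1022.2 ≈ 27290 m^3 (5 s.f.)

27290 m^3


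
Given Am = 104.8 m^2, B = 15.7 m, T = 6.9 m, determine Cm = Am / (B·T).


Formula: Cm = Am / (B * T)
Step 1 — B * T = 15.7 * 6.9 = 108.33 m^2
Step 2 — Cm = 104.8 / 108.33 ≈ 0.96741 (5 s.f.)

0.96741


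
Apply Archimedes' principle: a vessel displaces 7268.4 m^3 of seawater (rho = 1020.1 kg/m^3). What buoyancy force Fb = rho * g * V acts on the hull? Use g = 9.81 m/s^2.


Formula: Fb = rho * g * V
Substituting: Fb = 1020.1 * 9.81 * 7268.4
Intermediate: 1020.1 * 9.81 = 10007.181
Result: Fb = 10007.181 * 7268.4 ≈ 72736000 N (5 s.f.)

72736000 N


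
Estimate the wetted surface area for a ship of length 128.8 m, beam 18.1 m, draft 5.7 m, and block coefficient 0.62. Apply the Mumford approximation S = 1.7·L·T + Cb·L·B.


Formula: S = 1.7*L*T + V/T with V = Cb*L*B*T, i.e. S = L * (1.7*T + Cb*B)
Step 1 — 1.7*T = 1.7 * 5.7 = 9.69 m
Step 2 — Cb*B = 0.62 * 18.1 = 11.222 m
Step 3 — 1.7*T + Cb*B = 9.69 + 11.222 = 20.912 m
Step 4 — S = 128.8 * 20.912 ≈ 2693.5 m^2 (5 s.f.)

2693.5 m^2


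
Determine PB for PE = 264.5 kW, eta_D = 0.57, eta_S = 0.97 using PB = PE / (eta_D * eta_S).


Formula: PB = PE / (eta_D * eta_S)
Step 1 — combined efficiency = eta_D * eta_S = 0.57 * 0.97 = 0.5529
Step 2 — PB = 264.5 / 0.5529 ≈ 478.39 kW (5 s.f.)

478.39 kW


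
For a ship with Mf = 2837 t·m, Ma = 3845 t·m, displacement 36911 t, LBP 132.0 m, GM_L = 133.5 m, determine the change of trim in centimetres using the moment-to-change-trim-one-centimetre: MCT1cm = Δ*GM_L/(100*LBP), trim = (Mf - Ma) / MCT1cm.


Formula: net trimming moment = Mf - Ma; MCT1cm = Δ*GM_L/(100*LBP); trim = net moment / MCT1cm
Step 1 — net trimming moment = 2837 - 3845 = -1008 t·m
Step 2 — MCT1cm = 36911 * 133.5 / (100 * 132.0) = 373.3044 t·m/cm
Step 3 — trim = -1008 / 373.3044 ≈ -2.7002 cm (5 s.f.)

-2.7002 cm


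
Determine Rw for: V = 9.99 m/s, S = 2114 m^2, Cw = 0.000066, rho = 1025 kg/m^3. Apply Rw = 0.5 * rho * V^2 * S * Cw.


Formula: Rw = 0.5 * rho * V^2 * S * Cw
Step 1 — V^2 = 9.99^2 = 99.8001
Step 2 — 0.5 * rho * V^2 = 0.5 * 1025 * 99.8001 = 51147.55125
Step 3 — Rw = 51147.55125 * 2114 * 0.000066 ≈ 7136.3 N (5 s.f.)

7136.3 N


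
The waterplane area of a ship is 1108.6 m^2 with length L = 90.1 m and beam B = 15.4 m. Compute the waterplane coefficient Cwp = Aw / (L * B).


Formula: Cwp = Aw / (L * B)
Step 1 — L * B = 90.1 * 15.4 = 1387.54 m^2
Step 2 — Cwp = 1108.6 / 1387.54 ≈ 0.79897 (5 s.f.)

0.79897


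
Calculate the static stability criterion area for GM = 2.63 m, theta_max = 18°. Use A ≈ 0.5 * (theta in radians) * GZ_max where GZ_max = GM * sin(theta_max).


Formula: GZ_max = GM * sin(theta); Area = 0.5 * theta_rad * GZ_max
Step 1 — GZ_max = 2.63 * sin(18°) = 2.63 * 0.309017 = 0.812715 m
Step 2 — theta_rad = 18 * pi/180 = 0.314159 rad
Step 3 — Area = 0.5 * 0.314159 * 0.812715 ≈ 0.12766 m·rad (5 s.f.)

0.12766 m·rad


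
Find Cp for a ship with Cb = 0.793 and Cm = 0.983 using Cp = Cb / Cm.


Formula: Cp = Cb / Cm
Substituting: Cp = 0.793 / 0.983
Result: Cp ≈ 0.80671 (5 s.f.)

0.80671


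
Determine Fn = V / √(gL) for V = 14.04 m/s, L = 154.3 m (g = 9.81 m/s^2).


Formula: Fn = V / sqrt(g * L)
Step 1 — g * L = 9.81 * 154.3 = 1513.683
Step 2 — sqrt(g * L) = sqrt(1513.683) = 38.906079
Step 3 — Fn = 14.04 / 38.906079 ≈ 0.36087 (5 s.f.)

0.36087


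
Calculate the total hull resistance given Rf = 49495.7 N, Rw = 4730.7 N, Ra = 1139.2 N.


Formula: Rt = Rf + Rw + Ra
Substituting: Rt = 49495.7 + 4730.7 + 1139.2
Result: Rt = 55365.6 N

55365.6 N


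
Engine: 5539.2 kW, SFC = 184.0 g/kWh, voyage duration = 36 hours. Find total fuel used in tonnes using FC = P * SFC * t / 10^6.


Formula: FC (tonnes) = P * SFC * t / 1,000,000
Step 1 — P * SFC * t = 5539.2 * 184.0 * 36 = 36691660.8 g
Step 2 — FC (tonnes) = 36691660.8 / 1,000,000 ≈ 36.692 tonnes (5 s.f.)

36.692 tonnes


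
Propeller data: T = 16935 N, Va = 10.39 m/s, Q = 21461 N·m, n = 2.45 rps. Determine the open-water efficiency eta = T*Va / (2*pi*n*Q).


Formula: eta = T * Va / (2 * pi * n * Q)
Step 1 — numerator = T * Va = 16935 * 10.39 = 175954.65
Step 2 — 2 * pi * n = 2 * pi * 2.45 = 15.393804
Step 3 — denominator = 15.393804 * 21461 = 330366.43
Step 4 — eta = 175954.65 / 330366.43 ≈ 0.53260 (5 s.f.)

0.53260


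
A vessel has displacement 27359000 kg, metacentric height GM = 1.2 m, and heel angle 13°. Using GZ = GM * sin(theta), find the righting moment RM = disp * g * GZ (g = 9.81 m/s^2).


Formula: GZ = GM * sin(theta); RM = disp * g * GZ
Step 1 — GZ = 1.2 * sin(13°) = 1.2 * 0.224951 = 0.269941 m
Step 2 — RM = 27359000 * 9.81 * 0.269941 ≈ 72450000 N·m (5 s.f.)

72450000 N·m


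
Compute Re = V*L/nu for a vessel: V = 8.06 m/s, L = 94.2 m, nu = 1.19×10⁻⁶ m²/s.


Formula: Re = V * L / nu
Step 1 — V * L = 8.06 * 94.2 = 759.252 m^2/s
Step 2 — Re = 759.252 / 1.19e-6 = 6.38e+08

6.38e+08


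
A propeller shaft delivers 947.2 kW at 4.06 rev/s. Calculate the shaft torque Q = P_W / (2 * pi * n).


Formula: Q = P_W / (2 * pi * n)
Step 1 — P_W = 947.2 kW * 1000 = 947200.0 W
Step 2 — 2 * pi * n = 2 * pi * 4.06 = 25.509732
Step 3 — Q = 947200.0 / 25.509732 ≈ 37131 N·m (5 s.f.)

37131 N·m


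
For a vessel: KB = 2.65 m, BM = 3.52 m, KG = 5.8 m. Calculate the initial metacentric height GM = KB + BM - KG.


Formula: GM = KB + BM - KG
Step 1 — KM = KB + BM = 2.65 + 3.52 = 6.17 m
Step 2 — GM = KM - KG = 6.17 - 5.8 = 0.37 m

0.37 m


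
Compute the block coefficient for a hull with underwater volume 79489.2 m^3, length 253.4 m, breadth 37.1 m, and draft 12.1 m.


Formula: Cb = V / (L * B * T)
Step 1 — L * B * T = 253.4 * 37.1 * 12.1 = 113753.794 m^3
Step 2 — Cb = 79489.2 / 113753.794 ≈ 0.69878 (5 s.f.)

0.69878


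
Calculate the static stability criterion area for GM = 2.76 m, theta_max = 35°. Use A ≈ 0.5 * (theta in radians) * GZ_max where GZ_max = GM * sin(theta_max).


Formula: GZ_max = GM * sin(theta); Area = 0.5 * theta_rad * GZ_max
Step 1 — GZ_max = 2.76 * sin(35°) = 2.76 * 0.573576 = 1.58307 m
Step 2 — theta_rad = 35 * pi/180 = 0.610865 rad
Step 3 — Area = 0.5 * 0.610865 * 1.58307 ≈ 0.48352 m·rad (5 s.f.)

0.48352 m·rad


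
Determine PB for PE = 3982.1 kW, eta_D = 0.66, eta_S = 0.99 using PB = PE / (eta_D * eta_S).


Formula: PB = PE / (eta_D * eta_S)
Step 1 — combined efficiency = eta_D * eta_S = 0.66 * 0.99 = 0.6534
Step 2 — PB = 3982.1 / 0.6534 ≈ 6094.4 kW (5 s.f.)

6094.4 kW


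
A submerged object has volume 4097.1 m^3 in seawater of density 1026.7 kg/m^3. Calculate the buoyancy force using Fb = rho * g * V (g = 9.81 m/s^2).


Formula: Fb = rho * g * V
Substituting: Fb = 1026.7 * 9.81 * 4097.1
Intermediate: 1026.7 * 9.81 = 10071.927
Result: Fb = 10071.927 * 4097.1 ≈ 41266000 N (5 s.f.)

41266000 N


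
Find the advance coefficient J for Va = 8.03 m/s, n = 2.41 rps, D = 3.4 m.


Formula: J = Va / (n * D)
Step 1 — n * D = 2.41 * 3.4 = 8.194
Step 2 — J = 8.03 / 8.194 ≈ 0.97999 (5 s.f.)

0.97999


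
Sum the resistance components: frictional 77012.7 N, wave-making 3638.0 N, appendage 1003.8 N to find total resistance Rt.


Formula: Rt = Rf + Rw + Ra
Substituting: Rt = 77012.7 + 3638.0 + 1003.8
Result: Rt = 81654.5 N

81654.5 N


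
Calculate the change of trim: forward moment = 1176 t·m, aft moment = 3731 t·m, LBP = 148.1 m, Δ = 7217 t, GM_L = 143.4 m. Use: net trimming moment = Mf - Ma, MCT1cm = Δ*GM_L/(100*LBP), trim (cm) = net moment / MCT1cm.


Formula: net trimming moment = Mf - Ma; MCT1cm = Δ*GM_L/(100*LBP); trim = net moment / MCT1cm
Step 1 — net trimming moment = 1176 - 3731 = -2555 t·m
Step 2 — MCT1cm = 7217 * 143.4 / (100 * 148.1) = 69.8797 t·m/cm
Step 3 — trim = -2555 / 69.8797 ≈ -36.563 cm (5 s.f.)

-36.563 cm


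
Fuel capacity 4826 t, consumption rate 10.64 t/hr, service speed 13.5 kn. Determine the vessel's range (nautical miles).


Formula: endurance = fuel / rate; range = endurance * speed
Step 1 — endurance = 4826 / 10.64 = 453.5714 hours
Step 2 — range = 453.5714 * 13.5 ≈ 6123.2 nautical miles (5 s.f.)

6123.2 NM


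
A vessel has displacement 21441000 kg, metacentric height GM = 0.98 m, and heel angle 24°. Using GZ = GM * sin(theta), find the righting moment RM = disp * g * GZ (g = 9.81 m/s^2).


Formula: GZ = GM * sin(theta); RM = disp * g * GZ
Step 1 — GZ = 0.98 * sin(24°) = 0.98 * 0.406737 = 0.398602 m
Step 2 — RM = 21441000 * 9.81 * 0.398602 ≈ 83840000 N·m (5 s.f.)

83840000 N·m


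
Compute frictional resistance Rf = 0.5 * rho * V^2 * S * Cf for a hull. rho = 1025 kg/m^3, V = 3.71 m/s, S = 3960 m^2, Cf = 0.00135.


Formula: Rf = 0.5 * rho * V^2 * S * Cf
Step 1 — V^2 = 3.71^2 = 13.7641
Step 2 — 0.5 * rho * V^2 = 0.5 * 1025 * 13.7641 = 7054.10125
Step 3 — Rf = 7054.10125 * 3960 * 0.00135 ≈ 37711 N (5 s.f.)

37711 N


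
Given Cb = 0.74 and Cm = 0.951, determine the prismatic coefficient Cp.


Formula: Cp = Cb / Cm
Substituting: Cp = 0.74 / 0.951
Result: Cp ≈ 0.77813 (5 s.f.)

0.77813


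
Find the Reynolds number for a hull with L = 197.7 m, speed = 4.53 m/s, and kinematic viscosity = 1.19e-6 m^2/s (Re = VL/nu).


Formula: Re = V * L / nu
Step 1 — V * L = 4.53 * 197.7 = 895.581 m^2/s
Step 2 — Re = 895.581 / 1.19e-6 = 7.53e+08

7.53e+08


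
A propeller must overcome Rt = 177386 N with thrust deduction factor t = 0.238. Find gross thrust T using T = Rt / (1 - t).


Formula: T = Rt / (1 - t)
Step 1 — (1 - t) = 1 - 0.238 = 0.762
Step 2 — T = 177386 / 0.762 ≈ 232790 N (5 s.f.)

232790 N


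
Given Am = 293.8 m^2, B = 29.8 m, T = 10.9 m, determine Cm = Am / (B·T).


Formula: Cm = Am / (B * T)
Step 1 — B * T = 29.8 * 10.9 = 324.82 m^2
Step 2 — Cm = 293.8 / 324.82 ≈ 0.90450 (5 s.f.)

0.90450


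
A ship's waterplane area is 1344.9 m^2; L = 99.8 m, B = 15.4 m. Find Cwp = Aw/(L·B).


Formula: Cwp = Aw / (L * B)
Step 1 — L * B = 99.8 * 15.4 = 1536.92 m^2
Step 2 — Cwp = 1344.9 / 1536.92 ≈ 0.87506 (5 s.f.)

0.87506


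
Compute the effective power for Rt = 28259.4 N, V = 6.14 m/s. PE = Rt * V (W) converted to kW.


Formula: PE = Rt * V / 1000 (kW)
Step 1 — PE (W) = 28259.4 * 6.14 = 173512.716 W
Step 2 — PE (kW) = 173512.716 / 1000 ≈ 173.51 kW (5 s.f.)

173.51 kW


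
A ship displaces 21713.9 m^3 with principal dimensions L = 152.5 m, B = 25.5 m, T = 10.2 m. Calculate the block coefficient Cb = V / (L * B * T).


Formula: Cb = V / (L * B * T)
Step 1 — L * B * T = 152.5 * 25.5 * 10.2 = 39665.25 m^3
Step 2 — Cb = 21713.9 / 39665.25 ≈ 0.54743 (5 s.f.)

0.54743


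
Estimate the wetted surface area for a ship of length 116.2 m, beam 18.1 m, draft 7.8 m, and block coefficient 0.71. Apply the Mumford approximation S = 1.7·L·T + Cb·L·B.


Formula: S = 1.7*L*T + V/T with V = Cb*L*B*T, i.e. S = L * (1.7*T + Cb*B)
Step 1 — 1.7*T = 1.7 * 7.8 = 13.26 m
Step 2 — Cb*B = 0.71 * 18.1 = 12.851 m
Step 3 — 1.7*T + Cb*B = 13.26 + 12.851 = 26.111 m
Step 4 — S = 116.2 * 26.111 ≈ 3034.1 m^2 (5 s.f.)

3034.1 m^2


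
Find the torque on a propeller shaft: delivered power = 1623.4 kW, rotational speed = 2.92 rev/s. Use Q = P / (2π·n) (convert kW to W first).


Formula: Q = P_W / (2 * pi * n)
Step 1 — P_W = 1623.4 kW * 1000 = 1623400.0 W
Step 2 — 2 * pi * n = 2 * pi * 2.92 = 18.346901
Step 3 — Q = 1623400.0 / 18.346901 ≈ 88484 N·m (5 s.f.)

88484 N·m


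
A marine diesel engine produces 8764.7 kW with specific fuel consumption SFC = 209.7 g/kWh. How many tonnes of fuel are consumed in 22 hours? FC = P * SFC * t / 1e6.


Formula: FC (tonnes) = P * SFC * t / 1,000,000
Step 1 — P * SFC * t = 8764.7 * 209.7 * 22 = 40435066.98 g
Step 2 — FC (tonnes) = 40435066.98 / 1,000,000 ≈ 40.435 tonnes (5 s.f.)

40.435 tonnes


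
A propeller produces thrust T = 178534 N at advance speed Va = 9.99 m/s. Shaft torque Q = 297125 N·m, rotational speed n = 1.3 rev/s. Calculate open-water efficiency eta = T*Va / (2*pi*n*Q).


Formula: eta = T * Va / (2 * pi * n * Q)
Step 1 — numerator = T * Va = 178534 * 9.99 = 1783554.66
Step 2 — 2 * pi * n = 2 * pi * 1.3 = 8.168141
Step 3 — denominator = 8.168141 * 297125 = 2426958.89
Step 4 — eta = 1783554.66 / 2426958.89 ≈ 0.73489 (5 s.f.)

0.73489


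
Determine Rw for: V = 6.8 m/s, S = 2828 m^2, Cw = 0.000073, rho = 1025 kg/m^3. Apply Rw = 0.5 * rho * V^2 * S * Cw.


Formula: Rw = 0.5 * rho * V^2 * S * Cw
Step 1 — V^2 = 6.8^2 = 46.24
Step 2 — 0.5 * rho * V^2 = 0.5 * 1025 * 46.24 = 23698.0
Step 3 — Rw = 23698.0 * 2828 * 0.000073 ≈ 4892.3 N (5 s.f.)

4892.3 N


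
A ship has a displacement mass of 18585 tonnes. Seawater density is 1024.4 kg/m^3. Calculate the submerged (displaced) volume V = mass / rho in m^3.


Formula: V = mass / rho
Step 1 — convert tonnes to kg: 18585 t * 1000 = 18585000 kg
Step 2 — V = 18585000 / 1024.4 ≈ 18142 m^3 (5 s.f.)

18142 m^3


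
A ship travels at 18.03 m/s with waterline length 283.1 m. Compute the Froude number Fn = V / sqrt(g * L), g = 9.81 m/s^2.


Formula: Fn = V / sqrt(g * L)
Step 1 — g * L = 9.81 * 283.1 = 2777.211
Step 2 — sqrt(g * L) = sqrt(2777.211) = 52.69925
Step 3 — Fn = 18.03 / 52.69925 ≈ 0.34213 (5 s.f.)

0.34213


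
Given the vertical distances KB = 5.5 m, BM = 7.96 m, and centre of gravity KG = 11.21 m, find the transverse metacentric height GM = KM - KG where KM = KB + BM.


Formula: GM = KB + BM - KG
Step 1 — KM = KB + BM = 5.5 + 7.96 = 13.46 m
Step 2 — GM = KM - KG = 13.46 - 11.21 = 2.25 m

2.25 m


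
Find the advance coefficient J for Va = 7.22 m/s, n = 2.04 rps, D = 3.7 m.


Formula: J = Va / (n * D)
Step 1 — n * D = 2.04 * 3.7 = 7.548
Step 2 — J = 7.22 / 7.548 ≈ 0.95654 (5 s.f.)

0.95654


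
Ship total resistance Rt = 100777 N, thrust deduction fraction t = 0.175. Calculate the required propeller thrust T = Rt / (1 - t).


Formula: T = Rt / (1 - t)
Step 1 — (1 - t) = 1 - 0.175 = 0.825
Step 2 — T = 100777 / 0.825 ≈ 122150 N (5 s.f.)

122150 N


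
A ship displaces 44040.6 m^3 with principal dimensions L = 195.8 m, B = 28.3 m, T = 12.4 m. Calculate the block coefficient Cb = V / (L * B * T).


Formula: Cb = V / (L * B * T)
Step 1 — L * B * T = 195.8 * 28.3 * 12.4 = 68710.136 m^3
Step 2 — Cb = 44040.6 / 68710.136 ≈ 0.64096 (5 s.f.)

0.64096


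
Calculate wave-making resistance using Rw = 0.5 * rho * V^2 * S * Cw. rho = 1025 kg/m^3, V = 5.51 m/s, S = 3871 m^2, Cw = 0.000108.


Formula: Rw = 0.5 * rho * V^2 * S * Cw
Step 1 — V^2 = 5.51^2 = 30.3601
Step 2 — 0.5 * rho * V^2 = 0.5 * 1025 * 30.3601 = 15559.55125
Step 3 — Rw = 15559.55125 * 3871 * 0.000108 ≈ 6505.0 N (5 s.f.)

6505.0 N


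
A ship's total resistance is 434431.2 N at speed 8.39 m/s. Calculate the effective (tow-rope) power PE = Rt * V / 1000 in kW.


Formula: PE = Rt * V / 1000 (kW)
Step 1 — PE (W) = 434431.2 * 8.39 = 3644877.768 W
Step 2 — PE (kW) = 3644877.768 / 1000 ≈ 3644.9 kW (5 s.f.)

3644.9 kW


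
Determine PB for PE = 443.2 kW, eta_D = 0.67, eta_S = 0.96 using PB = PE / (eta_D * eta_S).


Formula: PB = PE / (eta_D * eta_S)
Step 1 — combined efficiency = eta_D * eta_S = 0.67 * 0.96 = 0.6432
Step 2 — PB = 443.2 / 0.6432 ≈ 689.05 kW (5 s.f.)

689.05 kW


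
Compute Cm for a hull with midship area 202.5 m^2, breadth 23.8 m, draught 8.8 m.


Formula: Cm = Am / (B * T)
Step 1 — B * T = 23.8 * 8.8 = 209.44 m^2
Step 2 — Cm = 202.5 / 209.44 ≈ 0.96686 (5 s.f.)

0.96686


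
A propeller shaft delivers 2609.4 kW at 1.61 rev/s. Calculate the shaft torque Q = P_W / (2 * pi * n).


Formula: Q = P_W / (2 * pi * n)
Step 1 — P_W = 2609.4 kW * 1000 = 2609400.0 W
Step 2 — 2 * pi * n = 2 * pi * 1.61 = 10.115928
Step 3 — Q = 2609400.0 / 10.115928 ≈ 257950 N·m (5 s.f.)

257950 N·m


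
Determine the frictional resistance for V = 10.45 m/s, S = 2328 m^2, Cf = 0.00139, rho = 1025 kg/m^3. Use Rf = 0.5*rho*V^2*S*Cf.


Formula: Rf = 0.5 * rho * V^2 * S * Cf
Step 1 — V^2 = 10.45^2 = 109.2025
Step 2 — 0.5 * rho * V^2 = 0.5 * 1025 * 109.2025 = 55966.28125
Step 3 — Rf = 55966.28125 * 2328 * 0.00139 ≈ 181100 N (5 s.f.)

181100 N


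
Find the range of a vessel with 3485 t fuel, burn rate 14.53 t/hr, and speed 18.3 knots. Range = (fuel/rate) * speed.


Formula: endurance = fuel / rate; range = endurance * speed
Step 1 — endurance = 3485 / 14.53 = 239.8486 hours
Step 2 — range = 239.8486 * 18.3 ≈ 4389.2 nautical miles (5 s.f.)

4389.2 NM


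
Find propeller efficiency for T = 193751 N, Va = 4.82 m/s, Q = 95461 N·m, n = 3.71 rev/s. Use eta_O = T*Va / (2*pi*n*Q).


Formula: eta = T * Va / (2 * pi * n * Q)
Step 1 — numerator = T * Va = 193751 * 4.82 = 933879.82
Step 2 — 2 * pi * n = 2 * pi * 3.71 = 23.310617
Step 3 — denominator = 23.310617 * 95461 = 2225254.81
Step 4 — eta = 933879.82 / 2225254.81 ≈ 0.41967 (5 s.f.)

0.41967


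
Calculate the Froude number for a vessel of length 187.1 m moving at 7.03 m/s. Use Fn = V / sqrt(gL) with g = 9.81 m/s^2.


Formula: Fn = V / sqrt(g * L)
Step 1 — g * L = 9.81 * 187.1 = 1835.451
Step 2 — sqrt(g * L) = sqrt(1835.451) = 42.842164
Step 3 — Fn = 7.03 / 42.842164 ≈ 0.16409 (5 s.f.)

0.16409


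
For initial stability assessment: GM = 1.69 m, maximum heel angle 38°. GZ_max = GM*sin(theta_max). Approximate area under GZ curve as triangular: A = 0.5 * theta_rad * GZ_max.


Formula: GZ_max = GM * sin(theta); Area = 0.5 * theta_rad * GZ_max
Step 1 — GZ_max = 1.69 * sin(38°) = 1.69 * 0.615661 = 1.040467 m
Step 2 — theta_rad = 38 * pi/180 = 0.663225 rad
Step 3 — Area = 0.5 * 0.663225 * 1.040467 ≈ 0.34503 m·rad (5 s.f.)

0.34503 m·rad


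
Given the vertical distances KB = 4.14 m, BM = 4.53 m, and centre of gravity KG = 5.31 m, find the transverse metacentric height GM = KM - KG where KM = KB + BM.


Formula: GM = KB + BM - KG
Step 1 — KM = KB + BM = 4.14 + 4.53 = 8.67 m
Step 2 — GM = KM - KG = 8.67 - 5.31 = 3.36 m

3.36 m


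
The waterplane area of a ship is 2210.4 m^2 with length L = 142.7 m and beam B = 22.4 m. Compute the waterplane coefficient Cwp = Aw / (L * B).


Formula: Cwp = Aw / (L * B)
Step 1 — L * B = 142.7 * 22.4 = 3196.48 m^2
Step 2 — Cwp = 2210.4 / 3196.48 ≈ 0.69151 (5 s.f.)

0.69151


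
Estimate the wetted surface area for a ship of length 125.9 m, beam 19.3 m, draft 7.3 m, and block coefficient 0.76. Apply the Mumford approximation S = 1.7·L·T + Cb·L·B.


Formula: S = 1.7*L*T + V/T with V = Cb*L*B*T, i.e. S = L * (1.7*T + Cb*B)
Step 1 — 1.7*T = 1.7 * 7.3 = 12.41 m
Step 2 — Cb*B = 0.76 * 19.3 = 14.668 m
Step 3 — 1.7*T + Cb*B = 12.41 + 14.668 = 27.078 m
Step 4 — S = 125.9 * 27.078 ≈ 3409.1 m^2 (5 s.f.)

3409.1 m^2


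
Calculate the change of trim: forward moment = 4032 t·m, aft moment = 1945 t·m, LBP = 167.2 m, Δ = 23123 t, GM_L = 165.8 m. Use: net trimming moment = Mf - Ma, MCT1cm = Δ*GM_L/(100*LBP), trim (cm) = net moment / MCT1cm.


Formula: net trimming moment = Mf - Ma; MCT1cm = Δ*GM_L/(100*LBP); trim = net moment / MCT1cm
Step 1 — net trimming moment = 4032 - 1945 = 2087 t·m
Step 2 — MCT1cm = 23123 * 165.8 / (100 * 167.2) = 229.2939 t·m/cm
Step 3 — trim = 2087 / 229.2939 ≈ 9.1019 cm (5 s.f.)

9.1019 cm


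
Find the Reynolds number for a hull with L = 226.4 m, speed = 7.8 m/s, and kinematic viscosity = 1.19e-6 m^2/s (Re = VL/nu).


Formula: Re = V * L / nu
Step 1 — V * L = 7.8 * 226.4 = 1765.92 m^2/s
Step 2 — Re = 1765.92 / 1.19e-6 = 1.48e+09

1.48e+09


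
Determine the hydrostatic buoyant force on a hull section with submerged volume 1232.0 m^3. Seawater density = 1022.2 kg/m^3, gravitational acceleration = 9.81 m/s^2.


Formula: Fb = rho * g * V
Substituting: Fb = 1022.2 * 9.81 * 1232.0
Intermediate: 1022.2 * 9.81 = 10027.782
Result: Fb = 10027.782 * 1232.0 ≈ 12354000 N (5 s.f.)

12354000 N


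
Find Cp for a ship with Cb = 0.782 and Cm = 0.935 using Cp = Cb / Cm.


Formula: Cp = Cb / Cm
Substituting: Cp = 0.782 / 0.935
Result: Cp ≈ 0.83636 (5 s.f.)

0.83636


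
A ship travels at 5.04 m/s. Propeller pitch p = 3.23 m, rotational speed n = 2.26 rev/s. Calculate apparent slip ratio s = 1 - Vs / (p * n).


Formula: s = 1 - Vs / (p * n)
Step 1 — p * n = 3.23 * 2.26 = 7.2998
Step 2 — Vs / (p*n) = 5.04 / 7.2998 = 0.69043 (6 d.p.)
Step 3 — s = 1 - 0.69043 = 0.30957

0.30957


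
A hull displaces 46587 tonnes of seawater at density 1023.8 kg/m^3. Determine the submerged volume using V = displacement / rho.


Formula: V = mass / rho
Step 1 — convert tonnes to kg: 46587 t * 1000 = 46587000 kg
Step 2 — V = 46587000 / 1023.8 ≈ 45504 m^3 (5 s.f.)

45504 m^3


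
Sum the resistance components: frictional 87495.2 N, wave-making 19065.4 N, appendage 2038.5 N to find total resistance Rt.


Formula: Rt = Rf + Rw + Ra
Substituting: Rt = 87495.2 + 19065.4 + 2038.5
Result: Rt = 108599.1 N

108599.1 N


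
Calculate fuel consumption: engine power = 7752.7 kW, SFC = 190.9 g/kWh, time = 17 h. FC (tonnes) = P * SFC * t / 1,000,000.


Formula: FC (tonnes) = P * SFC * t / 1,000,000
Step 1 — P * SFC * t = 7752.7 * 190.9 * 17 = 25159837.31 g
Step 2 — FC (tonnes) = 25159837.31 / 1,000,000 ≈ 25.160 tonnes (5 s.f.)

25.160 tonnes


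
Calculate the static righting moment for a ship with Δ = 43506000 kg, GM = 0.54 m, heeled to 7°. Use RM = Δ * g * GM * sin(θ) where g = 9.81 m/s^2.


Formula: GZ = GM * sin(theta); RM = disp * g * GZ
Step 1 — GZ = 0.54 * sin(7°) = 0.54 * 0.121869 = 0.065809 m
Step 2 — RM = 43506000 * 9.81 * 0.065809 ≈ 28087000 N·m (5 s.f.)

28087000 N·m


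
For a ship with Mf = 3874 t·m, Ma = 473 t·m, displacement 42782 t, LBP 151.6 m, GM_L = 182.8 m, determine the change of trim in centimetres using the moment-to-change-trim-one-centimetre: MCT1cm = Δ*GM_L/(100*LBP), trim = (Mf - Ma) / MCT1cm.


Formula: net trimming moment = Mf - Ma; MCT1cm = Δ*GM_L/(100*LBP); trim = net moment / MCT1cm
Step 1 — net trimming moment = 3874 - 473 = 3401 t·m
Step 2 — MCT1cm = 42782 * 182.8 / (100 * 151.6) = 515.8674 t·m/cm
Step 3 — trim = 3401 / 515.8674 ≈ 6.5928 cm (5 s.f.)

6.5928 cm


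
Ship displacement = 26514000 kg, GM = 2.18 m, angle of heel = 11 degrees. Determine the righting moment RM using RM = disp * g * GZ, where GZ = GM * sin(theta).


Formula: GZ = GM * sin(theta); RM = disp * g * GZ
Step 1 — GZ = 2.18 * sin(11°) = 2.18 * 0.190809 = 0.415964 m
Step 2 — RM = 26514000 * 9.81 * 0.415964 ≈ 108190000 N·m (5 s.f.)

108190000 N·m


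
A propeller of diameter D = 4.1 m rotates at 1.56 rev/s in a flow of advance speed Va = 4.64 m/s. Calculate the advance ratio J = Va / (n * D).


Formula: J = Va / (n * D)
Step 1 — n * D = 1.56 * 4.1 = 6.396
Step 2 — J = 4.64 / 6.396 ≈ 0.72545 (5 s.f.)

0.72545


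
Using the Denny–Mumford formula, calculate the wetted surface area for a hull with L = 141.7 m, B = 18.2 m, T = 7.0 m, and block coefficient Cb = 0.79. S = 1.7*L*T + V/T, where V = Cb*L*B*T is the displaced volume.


Formula: S = 1.7*L*T + V/T with V = Cb*L*B*T, i.e. S = L * (1.7*T + Cb*B)
Step 1 — 1.7*T = 1.7 * 7.0 = 11.9 m
Step 2 — Cb*B = 0.79 * 18.2 = 14.378 m
Step 3 — 1.7*T + Cb*B = 11.9 + 14.378 = 26.278 m
Step 4 — S = 141.7 * 26.278 ≈ 3723.6 m^2 (5 s.f.)

3723.6 m^2


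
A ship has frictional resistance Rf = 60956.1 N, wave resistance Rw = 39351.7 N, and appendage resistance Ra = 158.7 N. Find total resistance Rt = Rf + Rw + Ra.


Formula: Rt = Rf + Rw + Ra
Substituting: Rt = 60956.1 + 39351.7 + 158.7
Result: Rt = 100466.5 N

100466.5 N


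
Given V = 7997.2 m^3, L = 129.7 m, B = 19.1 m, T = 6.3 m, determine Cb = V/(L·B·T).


Formula: Cb = V / (L * B * T)
Step 1 — L * B * T = 129.7 * 19.1 * 6.3 = 15606.801 m^3
Step 2 — Cb = 7997.2 / 15606.801 ≈ 0.51242 (5 s.f.)

0.51242


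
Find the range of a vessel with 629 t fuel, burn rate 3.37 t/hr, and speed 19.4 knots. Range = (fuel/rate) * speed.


Formula: endurance = fuel / rate; range = endurance * speed
Step 1 — endurance = 629 / 3.37 = 186.6469 hours
Step 2 — range = 186.6469 * 19.4 ≈ 3620.9 nautical miles (5 s.f.)

3620.9 NM


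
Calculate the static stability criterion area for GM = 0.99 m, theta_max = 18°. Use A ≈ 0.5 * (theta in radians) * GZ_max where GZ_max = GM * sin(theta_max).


Formula: GZ_max = GM * sin(theta); Area = 0.5 * theta_rad * GZ_max
Step 1 — GZ_max = 0.99 * sin(18°) = 0.99 * 0.309017 = 0.305927 m
Step 2 — theta_rad = 18 * pi/180 = 0.314159 rad
Step 3 — Area = 0.5 * 0.314159 * 0.305927 ≈ 0.048055 m·rad (5 s.f.)

0.048055 m·rad


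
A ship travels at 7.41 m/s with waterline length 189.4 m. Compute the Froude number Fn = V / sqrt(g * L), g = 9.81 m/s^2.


Formula: Fn = V / sqrt(g * L)
Step 1 — g * L = 9.81 * 189.4 = 1858.014
Step 2 — sqrt(g * L) = sqrt(1858.014) = 43.104687
Step 3 — Fn = 7.41 / 43.104687 ≈ 0.17191 (5 s.f.)

0.17191


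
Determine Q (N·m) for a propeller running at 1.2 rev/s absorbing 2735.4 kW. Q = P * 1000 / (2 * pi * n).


Formula: Q = P_W / (2 * pi * n)
Step 1 — P_W = 2735.4 kW * 1000 = 2735400.0 W
Step 2 — 2 * pi * n = 2 * pi * 1.2 = 7.539822
Step 3 — Q = 2735400.0 / 7.539822 ≈ 362790 N·m (5 s.f.)

362790 N·m


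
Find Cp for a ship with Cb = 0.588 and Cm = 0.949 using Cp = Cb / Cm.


Formula: Cp = Cb / Cm
Substituting: Cp = 0.588 / 0.949
Result: Cp ≈ 0.61960 (5 s.f.)

0.61960
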